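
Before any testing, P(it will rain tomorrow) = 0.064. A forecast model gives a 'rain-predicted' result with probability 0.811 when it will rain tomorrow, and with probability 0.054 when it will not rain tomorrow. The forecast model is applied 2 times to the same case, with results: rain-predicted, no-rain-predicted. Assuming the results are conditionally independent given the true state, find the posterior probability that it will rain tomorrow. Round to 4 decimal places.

Let H be the event that it will rain tomorrow; start with P(H) = 0.064. P('rain-predicted'|H) = 0.811, P('rain-predicted'|¬H) = 0.054.
Update on result 1 ('rain-predicted'): P(H) ← 0.811·0.0640 / (0.811·0.0640 + 0.054·0.9360) = 0.051904/0.10245 = 0.5066.
Update on result 2 ('no-rain-predicted'): P(H) ← 0.189·0.5066 / (0.189·0.5066 + 0.946·0.4934) = 0.095754/0.56248 = 0.1702.

Posterior P(H) ≈ 0.1702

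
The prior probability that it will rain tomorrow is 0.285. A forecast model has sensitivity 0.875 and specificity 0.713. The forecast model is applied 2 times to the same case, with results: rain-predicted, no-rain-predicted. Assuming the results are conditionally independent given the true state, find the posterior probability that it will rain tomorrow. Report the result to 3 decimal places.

Posterior P(H) ≈ 0.176

With H the event that it will rain tomorrow, the joint likelihood of the observed sequence is P(data|H) = 0.875·0.125 = 0.10938 and P(data|¬H) = 0.287·0.713 = 0.20463.
Bayes: P(H|data) = 0.285·0.10938 / (0.285·0.10938 + 0.715·0.20463) = 0.031172/0.17748 = 0.1756.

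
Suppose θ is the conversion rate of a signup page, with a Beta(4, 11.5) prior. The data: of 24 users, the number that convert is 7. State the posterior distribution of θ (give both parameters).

Posterior: Beta(11, 28.5)

The binomial likelihood is conjugate to the Beta prior: with 7 successes and 17 failures, the posterior is Beta(4+7, 11.5+17) = Beta(11, 28.5).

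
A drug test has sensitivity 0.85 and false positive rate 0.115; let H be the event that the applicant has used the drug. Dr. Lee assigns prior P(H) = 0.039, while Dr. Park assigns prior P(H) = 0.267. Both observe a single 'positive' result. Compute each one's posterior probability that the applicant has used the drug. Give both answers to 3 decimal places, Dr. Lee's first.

The likelihood ratio for a 'positive' result is 0.85/0.115 = 7.3913.
Dr. Lee: prior odds 0.039/0.961 = 0.040583; posterior odds 0.29996; posterior probability 0.231.
Dr. Park: prior odds 0.267/0.733 = 0.36426; posterior odds 2.6923; posterior probability 0.729.

Dr. Lee: 0.231; Dr. Park: 0.729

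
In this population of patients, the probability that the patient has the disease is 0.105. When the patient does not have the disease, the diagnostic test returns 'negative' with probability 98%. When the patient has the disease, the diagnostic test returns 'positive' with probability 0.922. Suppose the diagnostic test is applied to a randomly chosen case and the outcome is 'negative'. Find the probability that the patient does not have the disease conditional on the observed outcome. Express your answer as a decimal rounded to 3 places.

Write H for 'the patient has the disease'. Prior odds H:¬H = 0.105/0.895 = 0.11732. For the 'negative' outcome, the likelihood ratio is 0.078/0.98 = 0.079592.
Posterior odds = 0.11732 × 0.079592 = 0.0093376, so P(H|E) = 0.0093376/(1+0.0093376) = 0.009. Then P(¬H|E) = 1 − 0.009 = 0.991.

P(¬H | E) ≈ 0.991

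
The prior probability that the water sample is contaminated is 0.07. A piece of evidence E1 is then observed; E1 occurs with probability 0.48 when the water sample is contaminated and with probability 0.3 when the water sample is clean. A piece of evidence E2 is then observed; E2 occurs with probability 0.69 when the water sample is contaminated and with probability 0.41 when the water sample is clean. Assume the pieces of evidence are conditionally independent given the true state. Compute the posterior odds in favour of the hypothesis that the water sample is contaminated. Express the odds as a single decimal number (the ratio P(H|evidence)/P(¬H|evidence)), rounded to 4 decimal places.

Posterior odds ≈ 0.2027

Prior odds = 0.07/(1−0.07) = 0.075269. In log-odds, ln(0.075269) = -2.5867.
Add log likelihood ratios: ln(1.6000) + ln(1.6829) = 0.99054.
Posterior log-odds = -1.5962, so posterior odds = exp(-1.5962) = 0.20268.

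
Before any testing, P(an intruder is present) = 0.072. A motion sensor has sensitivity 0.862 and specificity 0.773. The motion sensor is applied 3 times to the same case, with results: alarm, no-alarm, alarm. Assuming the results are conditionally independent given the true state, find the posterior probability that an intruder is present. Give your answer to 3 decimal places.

Posterior P(H) ≈ 0.166

Let H be the event that an intruder is present; start with P(H) = 0.072. P('alarm'|H) = 0.862, P('alarm'|¬H) = 0.227.
Update on result 1 ('alarm'): P(H) ← 0.862·0.0720 / (0.862·0.0720 + 0.227·0.9280) = 0.062064/0.27272 = 0.2276.
Update on result 2 ('no-alarm'): P(H) ← 0.138·0.2276 / (0.138·0.2276 + 0.773·0.7724) = 0.031405/0.62849 = 0.0500.
Update on result 3 ('alarm'): P(H) ← 0.862·0.0500 / (0.862·0.0500 + 0.227·0.9500) = 0.043074/0.25873 = 0.1665.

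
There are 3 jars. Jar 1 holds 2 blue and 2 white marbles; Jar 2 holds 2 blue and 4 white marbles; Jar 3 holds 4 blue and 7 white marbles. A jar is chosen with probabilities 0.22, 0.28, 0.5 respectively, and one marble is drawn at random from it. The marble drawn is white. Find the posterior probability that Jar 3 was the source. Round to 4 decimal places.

Posterior probability ≈ 0.5175

Tabulate prior·likelihood by source: [1] prior 0.22, lik 0.5, product 0.1100; [2] prior 0.28, lik 0.6667, product 0.1867; [3] prior 0.5, lik 0.6364, product 0.3182.
Normalizing constant = 0.61485; the posterior for Jar 3 is its product over the sum, 0.3182/0.61485 = 0.5175.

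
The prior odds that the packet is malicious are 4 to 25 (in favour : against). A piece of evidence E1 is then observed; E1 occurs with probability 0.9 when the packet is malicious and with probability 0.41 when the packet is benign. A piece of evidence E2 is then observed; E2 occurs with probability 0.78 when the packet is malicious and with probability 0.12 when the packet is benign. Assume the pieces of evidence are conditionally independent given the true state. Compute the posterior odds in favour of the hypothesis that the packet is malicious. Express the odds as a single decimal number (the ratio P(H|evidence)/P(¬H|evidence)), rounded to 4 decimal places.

Prior odds = 4/25 = 0.16000.
Likelihood ratio for E1 = 0.9/0.41 = 2.1951.
Likelihood ratio for E2 = 0.78/0.12 = 6.5000.
Posterior odds = prior odds × LR₁ × LR₂ = 2.2829.

Posterior odds ≈ 2.2829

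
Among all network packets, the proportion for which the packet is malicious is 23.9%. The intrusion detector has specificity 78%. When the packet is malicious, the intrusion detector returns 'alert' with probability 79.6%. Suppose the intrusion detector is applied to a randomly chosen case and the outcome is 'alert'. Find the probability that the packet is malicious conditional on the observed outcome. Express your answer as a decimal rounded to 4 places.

Write H for 'the packet is malicious'. Prior odds H:¬H = 0.239/0.761 = 0.31406. For the 'alert' outcome, the likelihood ratio is 0.796/0.22 = 3.6182.
Posterior odds = 0.31406 × 3.6182 = 1.1363, so P(H|E) = 1.1363/(1+1.1363) = 0.5319.

P(H | E) ≈ 0.5319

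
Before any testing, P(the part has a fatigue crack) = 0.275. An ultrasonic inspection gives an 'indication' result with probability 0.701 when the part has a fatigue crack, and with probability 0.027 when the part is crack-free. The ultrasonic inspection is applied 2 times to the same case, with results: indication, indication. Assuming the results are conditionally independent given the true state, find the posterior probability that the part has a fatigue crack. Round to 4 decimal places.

Posterior P(H) ≈ 0.9961

Let H be the event that the part has a fatigue crack; start with P(H) = 0.275. P('indication'|H) = 0.701, P('indication'|¬H) = 0.027.
Update on result 1 ('indication'): P(H) ← 0.701·0.2750 / (0.701·0.2750 + 0.027·0.7250) = 0.19278/0.21235 = 0.9078.
Update on result 2 ('indication'): P(H) ← 0.701·0.9078 / (0.701·0.9078 + 0.027·0.0922) = 0.63638/0.63887 = 0.9961.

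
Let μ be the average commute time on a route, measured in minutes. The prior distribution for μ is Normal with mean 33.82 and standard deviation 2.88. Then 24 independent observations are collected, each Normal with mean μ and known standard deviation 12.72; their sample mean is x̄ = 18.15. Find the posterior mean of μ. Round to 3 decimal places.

Posterior mean ≈ 25.176

Prior precision 1/τ₀² = 1/2.88² = 0.120563; data precision n/σ² = 24/12.72² = 0.148333.
Posterior precision = 0.120563 + 0.148333 = 0.268896.
Posterior mean = (0.120563·33.82 + 0.148333·18.15) / 0.268896 = 25.176.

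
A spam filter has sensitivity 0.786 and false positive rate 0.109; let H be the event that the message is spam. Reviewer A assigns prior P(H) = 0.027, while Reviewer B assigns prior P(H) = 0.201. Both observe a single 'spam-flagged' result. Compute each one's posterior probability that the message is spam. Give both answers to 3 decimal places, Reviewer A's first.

P('+'|H) = 0.786, P('+'|¬H) = 0.109.
Reviewer A: numerator 0.786·0.027 = 0.021222; evidence = 0.021222+0.109·0.973 = 0.12728; posterior = 0.167.
Reviewer B: numerator 0.786·0.201 = 0.15799; evidence = 0.15799+0.109·0.799 = 0.24508; posterior = 0.645.

Reviewer A: 0.167; Reviewer B: 0.645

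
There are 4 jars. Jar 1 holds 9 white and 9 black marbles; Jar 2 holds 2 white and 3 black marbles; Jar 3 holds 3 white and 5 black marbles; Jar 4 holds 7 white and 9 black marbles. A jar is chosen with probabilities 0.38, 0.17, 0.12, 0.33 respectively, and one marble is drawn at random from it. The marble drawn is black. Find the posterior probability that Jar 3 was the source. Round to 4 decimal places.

Posterior probability ≈ 0.1357

Tabulate prior·likelihood by source: [1] prior 0.38, lik 0.5, product 0.1900; [2] prior 0.17, lik 0.6, product 0.1020; [3] prior 0.12, lik 0.625, product 0.07500; [4] prior 0.33, lik 0.5625, product 0.1856.
Normalizing constant = 0.55263; the posterior for Jar 3 is its product over the sum, 0.07500/0.55263 = 0.1357.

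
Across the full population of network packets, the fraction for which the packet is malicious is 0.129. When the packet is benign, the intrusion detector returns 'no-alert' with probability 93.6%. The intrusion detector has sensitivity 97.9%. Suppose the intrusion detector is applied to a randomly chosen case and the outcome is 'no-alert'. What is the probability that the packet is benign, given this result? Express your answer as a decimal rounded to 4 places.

P(¬H | E) ≈ 0.9967

Let H be the event that the packet is malicious. P(H) = 0.129, so P(¬H) = 0.871. With E the 'no-alert' result, P(E|H) = 0.021 and P(E|¬H) = 0.936.
P(E) = 0.021·0.129 + 0.936·0.871 = 0.0027090 + 0.81526 = 0.81797.
By Bayes' theorem, P(H|E) = 0.0027090 / 0.81797 = 0.0033. Hence P(¬H|E) = 1 − 0.0033 = 0.9967.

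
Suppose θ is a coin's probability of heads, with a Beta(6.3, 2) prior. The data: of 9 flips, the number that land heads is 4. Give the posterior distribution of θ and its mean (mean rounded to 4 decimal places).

The binomial likelihood is conjugate to the Beta prior: with 4 successes and 5 failures, the posterior is Beta(6.3+4, 2+5) = Beta(10.3, 7).
Posterior mean = α/(α+β) = 10.3/17.3 = 0.5954.

Posterior: Beta(10.3, 7); mean ≈ 0.5954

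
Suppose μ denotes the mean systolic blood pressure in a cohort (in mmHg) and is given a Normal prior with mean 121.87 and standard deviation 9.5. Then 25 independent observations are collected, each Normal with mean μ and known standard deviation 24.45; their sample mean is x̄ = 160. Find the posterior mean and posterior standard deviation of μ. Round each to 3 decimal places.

With known σ, the Normal prior is conjugate. Weight on the data is w = (n/σ²)/(n/σ² + 1/τ₀²) = 0.0418198/(0.0418198+0.0110803) = 0.79054.
Posterior mean = w·x̄ + (1−w)·μ₀ = 0.79054·160 + 0.20946·121.87 = 152.013. Posterior variance = 1/(0.0418198+0.0110803) = 18.9035, so SD = 4.348.

Posterior mean ≈ 152.013; posterior SD ≈ 4.348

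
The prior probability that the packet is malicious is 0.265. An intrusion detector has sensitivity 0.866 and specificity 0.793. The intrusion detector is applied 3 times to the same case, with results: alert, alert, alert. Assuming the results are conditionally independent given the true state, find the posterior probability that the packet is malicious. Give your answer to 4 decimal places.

With H the event that the packet is malicious, the joint likelihood of the observed sequence is P(data|H) = 0.866·0.866·0.866 = 0.64946 and P(data|¬H) = 0.207·0.207·0.207 = 0.0088697.
Bayes: P(H|data) = 0.265·0.64946 / (0.265·0.64946 + 0.735·0.0088697) = 0.17211/0.17863 = 0.9635.

Posterior P(H) ≈ 0.9635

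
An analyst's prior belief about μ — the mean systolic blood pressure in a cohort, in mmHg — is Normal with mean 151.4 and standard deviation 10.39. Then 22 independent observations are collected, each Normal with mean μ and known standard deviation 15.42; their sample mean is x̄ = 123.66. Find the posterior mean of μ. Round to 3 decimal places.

Posterior mean ≈ 126.185

Prior precision 1/τ₀² = 1/10.39² = 0.00926337; data precision n/σ² = 22/15.42² = 0.0925239.
Posterior precision = 0.00926337 + 0.0925239 = 0.101787.
Posterior mean = (0.00926337·151.4 + 0.0925239·123.66) / 0.101787 = 126.185.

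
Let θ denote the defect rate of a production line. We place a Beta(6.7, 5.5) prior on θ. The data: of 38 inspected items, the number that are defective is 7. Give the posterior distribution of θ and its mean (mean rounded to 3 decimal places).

Observing 7 successes and 31 failures updates Beta(6.7, 5.5) by adding the success and failure counts to the two shape parameters: α = 6.7+7 = 13.7, β = 5.5+31 = 36.5.
Posterior mean = α/(α+β) = 13.7/50.2 = 0.273.

Posterior: Beta(13.7, 36.5); mean ≈ 0.273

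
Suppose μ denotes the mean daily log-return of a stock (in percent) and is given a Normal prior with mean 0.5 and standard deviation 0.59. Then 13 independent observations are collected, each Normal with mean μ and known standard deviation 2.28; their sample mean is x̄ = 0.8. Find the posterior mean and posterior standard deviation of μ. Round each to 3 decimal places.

Posterior mean ≈ 0.640; posterior SD ≈ 0.431

Prior precision 1/τ₀² = 1/0.59² = 2.87274; data precision n/σ² = 13/2.28² = 2.50077.
Posterior precision = 2.87274 + 2.50077 = 5.37351, giving posterior SD = 1/√5.37351 = 0.431.
Posterior mean = (2.87274·0.5 + 2.50077·0.8) / 5.37351 = 0.640.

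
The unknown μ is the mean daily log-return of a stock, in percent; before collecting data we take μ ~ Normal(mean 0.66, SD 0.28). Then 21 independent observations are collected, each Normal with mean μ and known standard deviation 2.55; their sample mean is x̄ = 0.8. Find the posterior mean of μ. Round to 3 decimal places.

Posterior mean ≈ 0.688

Prior precision 1/τ₀² = 1/0.28² = 12.7551; data precision n/σ² = 21/2.55² = 3.22953.
Posterior precision = 12.7551 + 3.22953 = 15.9846.
Posterior mean = (12.7551·0.66 + 3.22953·0.8) / 15.9846 = 0.688.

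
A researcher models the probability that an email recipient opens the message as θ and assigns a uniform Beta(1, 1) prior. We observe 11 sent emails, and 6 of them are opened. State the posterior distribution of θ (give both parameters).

Posterior: Beta(7, 6)

Observing 6 successes and 5 failures updates Beta(1, 1) by adding the success and failure counts to the two shape parameters: α = 1+6 = 7, β = 1+5 = 6.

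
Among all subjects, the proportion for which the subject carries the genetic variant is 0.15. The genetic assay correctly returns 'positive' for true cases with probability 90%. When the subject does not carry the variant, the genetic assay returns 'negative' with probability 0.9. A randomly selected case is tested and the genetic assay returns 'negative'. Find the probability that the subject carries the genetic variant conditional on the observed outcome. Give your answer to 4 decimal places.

P(H | E) ≈ 0.0192

Let H be the event that the subject carries the genetic variant. P(H) = 0.15, so P(¬H) = 0.85. With E the 'negative' result, P(E|H) = 0.1 and P(E|¬H) = 0.9.
P(E) = 0.1·0.15 + 0.9·0.85 = 0.015000 + 0.76500 = 0.78000.
By Bayes' theorem, P(H|E) = 0.015000 / 0.78000 = 0.0192.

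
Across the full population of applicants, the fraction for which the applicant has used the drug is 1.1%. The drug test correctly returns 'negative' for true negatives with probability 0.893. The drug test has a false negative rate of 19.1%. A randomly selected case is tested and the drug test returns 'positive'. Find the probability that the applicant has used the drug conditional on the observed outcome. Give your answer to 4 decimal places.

P(H | E) ≈ 0.0776

Write H for 'the applicant has used the drug'. Prior odds H:¬H = 0.011/0.989 = 0.011122. For the 'positive' outcome, the likelihood ratio is 0.809/0.107 = 7.5607.
Posterior odds = 0.011122 × 7.5607 = 0.084093, so P(H|E) = 0.084093/(1+0.084093) = 0.0776.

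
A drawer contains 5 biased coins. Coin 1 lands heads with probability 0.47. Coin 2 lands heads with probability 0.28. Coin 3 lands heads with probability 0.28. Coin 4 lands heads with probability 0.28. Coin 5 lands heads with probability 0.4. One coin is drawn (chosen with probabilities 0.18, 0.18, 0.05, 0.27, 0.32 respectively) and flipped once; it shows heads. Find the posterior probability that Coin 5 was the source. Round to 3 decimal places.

P(heads|C1) = 0.47; P(heads|C2) = 0.28; P(heads|C3) = 0.28; P(heads|C4) = 0.28; P(heads|C5) = 0.4.
Prior × likelihood for each source: 0.18·0.47=0.08460, 0.18·0.28=0.05040, 0.05·0.28=0.01400, 0.27·0.28=0.07560, 0.32·0.4=0.1280. Summing gives P(heads) = 0.35260.
P(Coin 5 | heads) = 0.1280 / 0.35260 = 0.363.

Posterior probability ≈ 0.363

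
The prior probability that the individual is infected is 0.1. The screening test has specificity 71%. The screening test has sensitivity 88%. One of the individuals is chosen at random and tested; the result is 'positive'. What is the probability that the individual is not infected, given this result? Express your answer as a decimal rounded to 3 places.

Let H be the event that the individual is infected. P(H) = 0.1, so P(¬H) = 0.9. With E the 'positive' result, P(E|H) = 0.88 and P(E|¬H) = 0.29.
P(E) = 0.88·0.1 + 0.29·0.9 = 0.088000 + 0.26100 = 0.34900.
By Bayes' theorem, P(H|E) = 0.088000 / 0.34900 = 0.252. Hence P(¬H|E) = 1 − 0.252 = 0.748.

P(¬H | E) ≈ 0.748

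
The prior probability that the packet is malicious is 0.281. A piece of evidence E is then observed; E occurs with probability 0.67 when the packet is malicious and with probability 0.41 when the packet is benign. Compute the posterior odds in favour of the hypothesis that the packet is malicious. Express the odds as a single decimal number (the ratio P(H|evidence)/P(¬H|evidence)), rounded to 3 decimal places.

Posterior odds ≈ 0.639

Prior odds = 0.281/(1−0.281) = 0.39082. In log-odds, ln(0.39082) = -0.93951.
Add log likelihood ratio: ln(1.6341) = 0.49112.
Posterior log-odds = -0.44839, so posterior odds = exp(-0.44839) = 0.63866.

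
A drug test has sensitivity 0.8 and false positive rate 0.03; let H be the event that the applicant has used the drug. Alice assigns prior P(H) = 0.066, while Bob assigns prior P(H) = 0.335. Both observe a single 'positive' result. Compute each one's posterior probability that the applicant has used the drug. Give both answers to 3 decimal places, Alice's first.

The likelihood ratio for a 'positive' result is 0.8/0.03 = 26.667.
Alice: prior odds 0.066/0.934 = 0.070664; posterior odds 1.8844; posterior probability 0.653.
Bob: prior odds 0.335/0.665 = 0.50376; posterior odds 13.434; posterior probability 0.931.

Alice: 0.653; Bob: 0.931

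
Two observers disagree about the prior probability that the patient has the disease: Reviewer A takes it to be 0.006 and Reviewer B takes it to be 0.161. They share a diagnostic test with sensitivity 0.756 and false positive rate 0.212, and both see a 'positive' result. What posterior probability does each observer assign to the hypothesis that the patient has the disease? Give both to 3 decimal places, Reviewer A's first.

The likelihood ratio for a 'positive' result is 0.756/0.212 = 3.5660.
Reviewer A: prior odds 0.006/0.994 = 0.0060362; posterior odds 0.021525; posterior probability 0.021.
Reviewer B: prior odds 0.161/0.839 = 0.19190; posterior odds 0.68431; posterior probability 0.406.

Reviewer A: 0.021; Reviewer B: 0.406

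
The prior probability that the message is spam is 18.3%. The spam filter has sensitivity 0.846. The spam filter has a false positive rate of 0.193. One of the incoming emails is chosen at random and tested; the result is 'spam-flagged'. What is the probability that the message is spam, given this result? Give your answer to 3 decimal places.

P(H | E) ≈ 0.495

Write H for 'the message is spam'. Prior odds H:¬H = 0.183/0.817 = 0.22399. For the 'spam-flagged' outcome, the likelihood ratio is 0.846/0.193 = 4.3834.
Posterior odds = 0.22399 × 4.3834 = 0.98184, so P(H|E) = 0.98184/(1+0.98184) = 0.495.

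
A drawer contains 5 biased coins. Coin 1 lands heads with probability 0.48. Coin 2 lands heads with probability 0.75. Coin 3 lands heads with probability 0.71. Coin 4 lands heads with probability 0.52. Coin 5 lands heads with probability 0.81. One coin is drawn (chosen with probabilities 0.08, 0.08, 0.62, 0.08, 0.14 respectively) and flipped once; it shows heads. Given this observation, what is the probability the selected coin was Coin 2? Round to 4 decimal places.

Tabulate prior·likelihood by source: [1] prior 0.08, lik 0.48, product 0.03840; [2] prior 0.08, lik 0.75, product 0.06000; [3] prior 0.62, lik 0.71, product 0.4402; [4] prior 0.08, lik 0.52, product 0.04160; [5] prior 0.14, lik 0.81, product 0.1134.
Normalizing constant = 0.69360; the posterior for Coin 2 is its product over the sum, 0.06000/0.69360 = 0.0865.

Posterior probability ≈ 0.0865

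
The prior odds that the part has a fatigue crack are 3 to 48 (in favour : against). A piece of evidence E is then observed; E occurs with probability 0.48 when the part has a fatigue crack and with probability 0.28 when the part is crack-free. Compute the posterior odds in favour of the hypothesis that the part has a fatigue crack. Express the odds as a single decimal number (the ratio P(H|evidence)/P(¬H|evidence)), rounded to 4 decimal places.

Posterior odds ≈ 0.1071

Prior odds = 3/48 = 0.062500.
Likelihood ratio for E = 0.48/0.28 = 1.7143.
Posterior odds = prior odds × LR = 0.10714.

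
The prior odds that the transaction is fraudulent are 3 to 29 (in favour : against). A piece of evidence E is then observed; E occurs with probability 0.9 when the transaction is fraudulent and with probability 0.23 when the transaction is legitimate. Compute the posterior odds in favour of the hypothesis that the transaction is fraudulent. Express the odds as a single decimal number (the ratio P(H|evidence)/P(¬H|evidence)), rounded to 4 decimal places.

Posterior odds ≈ 0.4048

Prior odds = 3/29 = 0.10345. In log-odds, ln(0.10345) = -2.2687.
Add log likelihood ratio: ln(3.9130) = 1.3643.
Posterior log-odds = -0.90437, so posterior odds = exp(-0.90437) = 0.40480.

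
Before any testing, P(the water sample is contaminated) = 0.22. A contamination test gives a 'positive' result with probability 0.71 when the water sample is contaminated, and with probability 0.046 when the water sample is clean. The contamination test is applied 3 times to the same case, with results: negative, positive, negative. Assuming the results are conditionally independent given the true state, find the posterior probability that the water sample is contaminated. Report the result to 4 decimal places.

With H the event that the water sample is contaminated, the joint likelihood of the observed sequence is P(data|H) = 0.29·0.71·0.29 = 0.059711 and P(data|¬H) = 0.954·0.046·0.954 = 0.041865.
Bayes: P(H|data) = 0.22·0.059711 / (0.22·0.059711 + 0.78·0.041865) = 0.013136/0.045791 = 0.2869.

Posterior P(H) ≈ 0.2869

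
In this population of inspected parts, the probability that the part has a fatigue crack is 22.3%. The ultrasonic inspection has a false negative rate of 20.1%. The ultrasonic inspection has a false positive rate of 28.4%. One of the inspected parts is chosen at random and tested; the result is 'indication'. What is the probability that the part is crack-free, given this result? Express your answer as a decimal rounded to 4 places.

P(¬H | E) ≈ 0.5533

Let H be the event that the part has a fatigue crack. P(H) = 0.223, so P(¬H) = 0.777. With E the 'indication' result, P(E|H) = 0.799 and P(E|¬H) = 0.284.
P(E) = 0.799·0.223 + 0.284·0.777 = 0.17818 + 0.22067 = 0.39885.
By Bayes' theorem, P(H|E) = 0.17818 / 0.39885 = 0.4467. Hence P(¬H|E) = 1 − 0.4467 = 0.5533.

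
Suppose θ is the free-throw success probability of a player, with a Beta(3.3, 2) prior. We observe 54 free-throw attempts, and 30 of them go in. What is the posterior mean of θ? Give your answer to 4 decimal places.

Observing 30 successes and 24 failures updates Beta(3.3, 2) by adding the success and failure counts to the two shape parameters: α = 3.3+30 = 33.3, β = 2+24 = 26.
E[θ | data] = 33.3/(33.3+26) = 0.5616.

Posterior mean ≈ 0.5616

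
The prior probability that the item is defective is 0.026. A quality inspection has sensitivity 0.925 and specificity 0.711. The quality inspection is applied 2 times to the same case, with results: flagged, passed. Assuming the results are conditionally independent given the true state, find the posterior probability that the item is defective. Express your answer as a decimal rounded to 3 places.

Posterior P(H) ≈ 0.009

With H the event that the item is defective, the joint likelihood of the observed sequence is P(data|H) = 0.925·0.075 = 0.069375 and P(data|¬H) = 0.289·0.711 = 0.20548.
Bayes: P(H|data) = 0.026·0.069375 / (0.026·0.069375 + 0.974·0.20548) = 0.0018038/0.20194 = 0.0089.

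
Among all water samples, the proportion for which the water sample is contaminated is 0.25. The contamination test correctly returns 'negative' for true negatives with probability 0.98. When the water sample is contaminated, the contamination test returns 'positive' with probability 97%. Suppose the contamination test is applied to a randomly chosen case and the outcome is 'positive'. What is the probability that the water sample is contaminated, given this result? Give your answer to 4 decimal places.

P(H | E) ≈ 0.9417

Let H be the event that the water sample is contaminated. P(H) = 0.25, so P(¬H) = 0.75. With E the 'positive' result, P(E|H) = 0.97 and P(E|¬H) = 0.02.
P(E) = 0.97·0.25 + 0.02·0.75 = 0.24250 + 0.015000 = 0.25750.
By Bayes' theorem, P(H|E) = 0.24250 / 0.25750 = 0.9417.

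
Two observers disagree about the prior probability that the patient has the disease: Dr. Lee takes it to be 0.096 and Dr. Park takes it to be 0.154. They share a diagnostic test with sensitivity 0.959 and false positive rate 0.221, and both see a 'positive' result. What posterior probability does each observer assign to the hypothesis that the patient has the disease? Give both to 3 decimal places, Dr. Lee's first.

Dr. Lee: 0.315; Dr. Park: 0.441

P('+'|H) = 0.959, P('+'|¬H) = 0.221.
Dr. Lee: numerator 0.959·0.096 = 0.092064; evidence = 0.092064+0.221·0.904 = 0.29185; posterior = 0.315.
Dr. Park: numerator 0.959·0.154 = 0.14769; evidence = 0.14769+0.221·0.846 = 0.33465; posterior = 0.441.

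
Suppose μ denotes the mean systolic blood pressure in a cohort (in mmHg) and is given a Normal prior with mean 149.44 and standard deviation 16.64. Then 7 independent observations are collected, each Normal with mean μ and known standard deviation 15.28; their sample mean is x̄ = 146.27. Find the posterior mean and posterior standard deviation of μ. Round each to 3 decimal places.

With known σ, the Normal prior is conjugate. Weight on the data is w = (n/σ²)/(n/σ² + 1/τ₀²) = 0.0299814/(0.0299814+0.00361155) = 0.89249.
Posterior mean = w·x̄ + (1−w)·μ₀ = 0.89249·146.27 + 0.10751·149.44 = 146.611. Posterior variance = 1/(0.0299814+0.00361155) = 29.7682, so SD = 5.456.

Posterior mean ≈ 146.611; posterior SD ≈ 5.456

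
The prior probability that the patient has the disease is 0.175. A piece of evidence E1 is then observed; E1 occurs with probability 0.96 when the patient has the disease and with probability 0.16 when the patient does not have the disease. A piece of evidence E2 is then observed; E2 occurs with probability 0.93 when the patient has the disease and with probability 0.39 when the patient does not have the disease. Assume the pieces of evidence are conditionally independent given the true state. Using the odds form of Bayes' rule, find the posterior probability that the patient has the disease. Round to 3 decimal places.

Prior odds = 0.175/(1−0.175) = 0.21212.
Likelihood ratio for E1 = 0.96/0.16 = 6.0000.
Likelihood ratio for E2 = 0.93/0.39 = 2.3846.
Posterior odds = prior odds × LR₁ × LR₂ = 3.0350.
Posterior probability = odds/(1+odds) = 3.0350/4.0350 = 0.752.

Posterior probability ≈ 0.752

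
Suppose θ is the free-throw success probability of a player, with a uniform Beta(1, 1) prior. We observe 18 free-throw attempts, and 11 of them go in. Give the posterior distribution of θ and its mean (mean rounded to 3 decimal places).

Posterior: Beta(12, 8); mean ≈ 0.600

Observing 11 successes and 7 failures updates Beta(1, 1) by adding the success and failure counts to the two shape parameters: α = 1+11 = 12, β = 1+7 = 8.
E[θ | data] = 12/(12+8) = 0.600.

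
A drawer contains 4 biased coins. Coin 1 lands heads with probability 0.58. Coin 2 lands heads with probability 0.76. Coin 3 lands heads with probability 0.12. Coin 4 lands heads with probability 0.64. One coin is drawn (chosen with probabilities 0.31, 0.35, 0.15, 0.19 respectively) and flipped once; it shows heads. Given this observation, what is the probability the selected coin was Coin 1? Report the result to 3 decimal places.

Posterior probability ≈ 0.307

P(heads|C1) = 0.58; P(heads|C2) = 0.76; P(heads|C3) = 0.12; P(heads|C4) = 0.64.
Prior × likelihood for each source: 0.31·0.58=0.1798, 0.35·0.76=0.2660, 0.15·0.12=0.01800, 0.19·0.64=0.1216. Summing gives P(heads) = 0.58540.
P(Coin 1 | heads) = 0.1798 / 0.58540 = 0.307.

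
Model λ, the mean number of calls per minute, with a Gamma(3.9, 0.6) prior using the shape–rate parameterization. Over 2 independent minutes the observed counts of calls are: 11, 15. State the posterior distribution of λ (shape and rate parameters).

Posterior: Gamma(shape=29.9, rate=2.6)

The Poisson likelihood adds the total count to the shape and the number of exposure periods to the rate. Here ∑xᵢ = 26 and n = 2, so shape 3.9→29.9 and rate 0.6→2.6.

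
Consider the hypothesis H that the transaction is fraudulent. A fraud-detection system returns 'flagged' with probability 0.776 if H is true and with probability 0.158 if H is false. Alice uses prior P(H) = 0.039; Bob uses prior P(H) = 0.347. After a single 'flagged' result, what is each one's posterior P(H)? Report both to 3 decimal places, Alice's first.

Alice: 0.166; Bob: 0.723

The likelihood ratio for a 'flagged' result is 0.776/0.158 = 4.9114.
Alice: prior odds 0.039/0.961 = 0.040583; posterior odds 0.19932; posterior probability 0.166.
Bob: prior odds 0.347/0.653 = 0.53139; posterior odds 2.6099; posterior probability 0.723.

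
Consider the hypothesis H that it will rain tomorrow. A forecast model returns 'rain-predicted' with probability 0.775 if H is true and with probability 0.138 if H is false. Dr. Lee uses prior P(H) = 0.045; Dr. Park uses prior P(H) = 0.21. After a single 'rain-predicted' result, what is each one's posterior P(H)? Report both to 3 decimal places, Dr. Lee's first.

The likelihood ratio for a 'rain-predicted' result is 0.775/0.138 = 5.6159.
Dr. Lee: prior odds 0.045/0.955 = 0.047120; posterior odds 0.26463; posterior probability 0.209.
Dr. Park: prior odds 0.21/0.79 = 0.26582; posterior odds 1.4928; posterior probability 0.599.

Dr. Lee: 0.209; Dr. Park: 0.599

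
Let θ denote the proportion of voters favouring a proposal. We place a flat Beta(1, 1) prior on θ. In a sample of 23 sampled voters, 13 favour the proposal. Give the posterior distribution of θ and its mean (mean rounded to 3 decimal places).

Posterior: Beta(14, 11); mean ≈ 0.560

Observing 13 successes and 10 failures updates Beta(1, 1) by adding the success and failure counts to the two shape parameters: α = 1+13 = 14, β = 1+10 = 11.
E[θ | data] = 14/(14+11) = 0.560.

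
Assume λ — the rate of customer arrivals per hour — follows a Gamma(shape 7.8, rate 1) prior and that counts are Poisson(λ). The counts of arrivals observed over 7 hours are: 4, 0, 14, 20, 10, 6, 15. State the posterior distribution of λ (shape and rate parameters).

Posterior: Gamma(shape=76.8, rate=8)

Total count ∑xᵢ = 69 over n = 7 hours.
Gamma is conjugate to the Poisson likelihood: posterior is Gamma(shape = 7.8+69 = 76.8, rate = 1+7 = 8).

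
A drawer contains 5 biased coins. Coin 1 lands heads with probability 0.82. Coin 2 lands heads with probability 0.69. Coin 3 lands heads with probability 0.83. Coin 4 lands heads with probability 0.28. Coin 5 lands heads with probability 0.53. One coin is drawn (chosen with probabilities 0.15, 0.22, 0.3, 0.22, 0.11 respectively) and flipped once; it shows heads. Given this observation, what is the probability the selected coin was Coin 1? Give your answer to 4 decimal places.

Posterior probability ≈ 0.1911

P(heads|C1) = 0.82; P(heads|C2) = 0.69; P(heads|C3) = 0.83; P(heads|C4) = 0.28; P(heads|C5) = 0.53.
Prior × likelihood for each source: 0.15·0.82=0.1230, 0.22·0.69=0.1518, 0.3·0.83=0.2490, 0.22·0.28=0.06160, 0.11·0.53=0.05830. Summing gives P(heads) = 0.64370.
P(Coin 1 | heads) = 0.1230 / 0.64370 = 0.1911.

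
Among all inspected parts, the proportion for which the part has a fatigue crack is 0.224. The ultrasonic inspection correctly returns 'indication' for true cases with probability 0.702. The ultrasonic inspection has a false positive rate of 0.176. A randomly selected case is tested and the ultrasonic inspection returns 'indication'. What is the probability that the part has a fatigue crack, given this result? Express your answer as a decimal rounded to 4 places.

P(H | E) ≈ 0.5352

Write H for 'the part has a fatigue crack'. Prior odds H:¬H = 0.224/0.776 = 0.28866. For the 'indication' outcome, the likelihood ratio is 0.702/0.176 = 3.9886.
Posterior odds = 0.28866 × 3.9886 = 1.1514, so P(H|E) = 1.1514/(1+1.1514) = 0.5352.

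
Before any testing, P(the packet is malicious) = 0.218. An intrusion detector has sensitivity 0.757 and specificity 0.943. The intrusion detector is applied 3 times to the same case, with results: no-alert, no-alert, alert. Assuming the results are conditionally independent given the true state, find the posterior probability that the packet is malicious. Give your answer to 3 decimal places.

Posterior P(H) ≈ 0.197

With H the event that the packet is malicious, the joint likelihood of the observed sequence is P(data|H) = 0.243·0.243·0.757 = 0.044700 and P(data|¬H) = 0.943·0.943·0.057 = 0.050687.
Bayes: P(H|data) = 0.218·0.044700 / (0.218·0.044700 + 0.782·0.050687) = 0.0097446/0.049382 = 0.1973.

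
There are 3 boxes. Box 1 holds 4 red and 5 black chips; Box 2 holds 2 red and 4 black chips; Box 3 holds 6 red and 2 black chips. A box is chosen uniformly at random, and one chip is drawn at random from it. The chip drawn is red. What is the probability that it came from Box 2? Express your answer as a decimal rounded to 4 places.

P(red|Box 1) = 0.4444; P(red|Box 2) = 0.3333; P(red|Box 3) = 0.75.
Prior × likelihood for each source: 0.333333·0.4444=0.1481, 0.333333·0.3333=0.1111, 0.333333·0.75=0.2500. Summing gives P(red) = 0.50926.
P(Box 2 | red) = 0.1111 / 0.50926 = 0.2182.

Posterior probability ≈ 0.2182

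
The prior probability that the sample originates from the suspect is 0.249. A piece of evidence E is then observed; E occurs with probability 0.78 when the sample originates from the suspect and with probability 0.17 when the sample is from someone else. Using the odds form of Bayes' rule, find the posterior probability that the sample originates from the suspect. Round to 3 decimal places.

Posterior probability ≈ 0.603

Prior odds = 0.249/(1−0.249) = 0.33156. In log-odds, ln(0.33156) = -1.1040.
Add log likelihood ratio: ln(4.5882) = 1.5235.
Posterior log-odds = 0.41954, so posterior odds = exp(0.41954) = 1.5213. Converting, P(H|E) = 1.5213/2.5213 = 0.603.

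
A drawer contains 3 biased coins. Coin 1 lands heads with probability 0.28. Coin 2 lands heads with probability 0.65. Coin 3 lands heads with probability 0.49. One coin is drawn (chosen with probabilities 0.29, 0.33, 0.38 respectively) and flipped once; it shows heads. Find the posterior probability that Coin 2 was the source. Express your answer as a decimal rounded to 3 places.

Tabulate prior·likelihood by source: [1] prior 0.29, lik 0.28, product 0.08120; [2] prior 0.33, lik 0.65, product 0.2145; [3] prior 0.38, lik 0.49, product 0.1862.
Normalizing constant = 0.48190; the posterior for Coin 2 is its product over the sum, 0.2145/0.48190 = 0.445.

Posterior probability ≈ 0.445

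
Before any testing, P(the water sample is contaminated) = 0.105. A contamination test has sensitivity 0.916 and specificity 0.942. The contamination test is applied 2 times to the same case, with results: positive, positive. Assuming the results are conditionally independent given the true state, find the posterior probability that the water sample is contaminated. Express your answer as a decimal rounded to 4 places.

With H the event that the water sample is contaminated, the joint likelihood of the observed sequence is P(data|H) = 0.916·0.916 = 0.83906 and P(data|¬H) = 0.058·0.058 = 0.0033640.
Bayes: P(H|data) = 0.105·0.83906 / (0.105·0.83906 + 0.895·0.0033640) = 0.088101/0.091112 = 0.9670.

Posterior P(H) ≈ 0.9670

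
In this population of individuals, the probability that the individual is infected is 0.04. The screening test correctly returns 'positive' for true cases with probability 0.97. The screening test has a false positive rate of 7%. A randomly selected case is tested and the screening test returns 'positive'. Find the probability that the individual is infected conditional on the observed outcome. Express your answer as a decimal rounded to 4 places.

Let H be the event that the individual is infected. P(H) = 0.04, so P(¬H) = 0.96. With E the 'positive' result, P(E|H) = 0.97 and P(E|¬H) = 0.07.
P(E) = 0.97·0.04 + 0.07·0.96 = 0.038800 + 0.067200 = 0.10600.
By Bayes' theorem, P(H|E) = 0.038800 / 0.10600 = 0.3660.

P(H | E) ≈ 0.3660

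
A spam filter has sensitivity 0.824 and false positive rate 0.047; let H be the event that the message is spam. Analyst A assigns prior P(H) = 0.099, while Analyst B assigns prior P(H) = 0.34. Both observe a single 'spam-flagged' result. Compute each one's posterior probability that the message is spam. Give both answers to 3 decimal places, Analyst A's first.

Analyst A: 0.658; Analyst B: 0.900

P('+'|H) = 0.824, P('+'|¬H) = 0.047.
Analyst A: numerator 0.824·0.099 = 0.081576; evidence = 0.081576+0.047·0.901 = 0.12392; posterior = 0.658.
Analyst B: numerator 0.824·0.34 = 0.28016; evidence = 0.28016+0.047·0.66 = 0.31118; posterior = 0.900.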